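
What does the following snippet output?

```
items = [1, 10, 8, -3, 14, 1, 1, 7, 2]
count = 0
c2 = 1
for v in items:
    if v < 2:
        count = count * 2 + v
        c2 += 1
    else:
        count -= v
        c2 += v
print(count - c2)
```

v=1: <2, count = 0*2+1 = 1; c2=2
v=10: not <2, count = 1-10 = -9; c2=12
v=8: not <2, count = (-9)-8 = -17; c2=20
v=-3: <2, count = (-17)*2+(-3) = -37; c2=21
v=14: not <2, count = (-37)-14 = -51; c2=35
v=1: <2, count = (-51)*2+1 = -101; c2=36
v=1: <2, count = (-101)*2+1 = -201; c2=37
v=7: not <2, count = (-201)-7 = -208; c2=44
v=2: not <2, count = (-208)-2 = -210; c2=46
count-c2 = (-210)-46 = -256

-256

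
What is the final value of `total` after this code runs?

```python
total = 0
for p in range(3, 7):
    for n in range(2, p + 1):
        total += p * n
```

p=3,n=2: total = 0+6 = 6
p=3,n=3: total = 6+9 = 15
p=4,n=2: total = 15+8 = 23
p=4,n=3: total = 23+12 = 35
p=4,n=4: total = 35+16 = 51
p=5,n=2: total = 51+10 = 61
p=5,n=3: total = 61+15 = 76
p=5,n=4: total = 76+20 = 96
p=5,n=5: total = 96+25 = 121
p=6,n=2: total = 121+12 = 133
p=6,n=3: total = 133+18 = 151
p=6,n=4: total = 151+24 = 175
p=6,n=5: total = 175+30 = 205
p=6,n=6: total = 205+36 = 241

241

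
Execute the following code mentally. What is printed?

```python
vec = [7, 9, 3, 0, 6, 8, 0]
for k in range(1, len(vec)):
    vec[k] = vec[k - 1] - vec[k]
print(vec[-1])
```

k=1: vec[1] = 7-9 = -2 → [7, -2, 3, 0, 6, 8, 0]
k=2: vec[2] = (-2)-3 = -5 → [7, -2, -5, 0, 6, 8, 0]
k=3: vec[3] = (-5)-0 = -5 → [7, -2, -5, -5, 6, 8, 0]
k=4: vec[4] = (-5)-6 = -11 → [7, -2, -5, -5, -11, 8, 0]
k=5: vec[5] = (-11)-8 = -19 → [7, -2, -5, -5, -11, -19, 0]
k=6: vec[6] = (-19)-0 = -19 → [7, -2, -5, -5, -11, -19, -19]

-19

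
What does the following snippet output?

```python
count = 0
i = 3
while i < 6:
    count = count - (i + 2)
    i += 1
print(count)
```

-18

i=3: count = 0-5 = -5
i=4: count = (-5)-6 = -11
i=5: count = (-11)-7 = -18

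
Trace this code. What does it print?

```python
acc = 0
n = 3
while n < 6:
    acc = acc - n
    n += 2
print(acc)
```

n=3: acc = 0-3 = -3
n=5: acc = (-3)-5 = -8

-8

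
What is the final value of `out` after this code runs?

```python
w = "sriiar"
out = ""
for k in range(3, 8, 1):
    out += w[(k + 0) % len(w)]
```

'iarsr'

k=3: add w[3]='i' → 'i'
k=4: add w[4]='a' → 'ia'
k=5: add w[5]='r' → 'iar'
k=6: add w[0]='s' → 'iars'
k=7: add w[1]='r' → 'iarsr'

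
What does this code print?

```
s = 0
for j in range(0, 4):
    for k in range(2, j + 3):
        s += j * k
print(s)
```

65

j=0,k=2: s = 0+0 = 0
j=1,k=2: s = 0+2 = 2
j=1,k=3: s = 2+3 = 5
j=2,k=2: s = 5+4 = 9
j=2,k=3: s = 9+6 = 15
j=2,k=4: s = 15+8 = 23
j=3,k=2: s = 23+6 = 29
j=3,k=3: s = 29+9 = 38
j=3,k=4: s = 38+12 = 50
j=3,k=5: s = 50+15 = 65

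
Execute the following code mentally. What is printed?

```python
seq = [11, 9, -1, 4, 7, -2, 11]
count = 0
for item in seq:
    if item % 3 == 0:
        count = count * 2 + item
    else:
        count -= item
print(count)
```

item=11: not %3==0, count = 0-11 = -11
item=9: %3==0, count = (-11)*2+9 = -13
item=-1: not %3==0, count = (-13)-(-1) = -12
item=4: not %3==0, count = (-12)-4 = -16
item=7: not %3==0, count = (-16)-7 = -23
item=-2: not %3==0, count = (-23)-(-2) = -21
item=11: not %3==0, count = (-21)-11 = -32

-32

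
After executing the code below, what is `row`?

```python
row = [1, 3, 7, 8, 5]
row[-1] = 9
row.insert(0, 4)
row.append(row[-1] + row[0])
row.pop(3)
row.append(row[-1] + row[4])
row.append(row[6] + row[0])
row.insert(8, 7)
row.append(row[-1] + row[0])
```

[4, 1, 3, 8, 9, 13, 22, 26, 7, 11]

row[-1] = 9 → [1, 3, 7, 8, 9]
insert 4 at 0 → [4, 1, 3, 7, 8, 9]
append row[-1]+row[0] = 9+4 = 13 → [4, 1, 3, 7, 8, 9, 13]
pop(3) removes 7 → [4, 1, 3, 8, 9, 13]
append row[-1]+row[4] = 13+9 = 22 → [4, 1, 3, 8, 9, 13, 22]
append row[6]+row[0] = 22+4 = 26 → [4, 1, 3, 8, 9, 13, 22, 26]
insert 7 at 8 → [4, 1, 3, 8, 9, 13, 22, 26, 7]
append row[-1]+row[0] = 7+4 = 11 → [4, 1, 3, 8, 9, 13, 22, 26, 7, 11]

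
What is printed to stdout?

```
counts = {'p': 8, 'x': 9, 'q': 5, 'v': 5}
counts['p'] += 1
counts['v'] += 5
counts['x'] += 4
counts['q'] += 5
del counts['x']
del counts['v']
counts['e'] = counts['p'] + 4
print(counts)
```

counts['p'] = 8+1 = 9 → {'p': 9, 'x': 9, 'q': 5, 'v': 5}
counts['v'] = 5+5 = 10 → {'p': 9, 'x': 9, 'q': 5, 'v': 10}
counts['x'] = 9+4 = 13 → {'p': 9, 'x': 13, 'q': 5, 'v': 10}
counts['q'] = 5+5 = 10 → {'p': 9, 'x': 13, 'q': 10, 'v': 10}
del 'x' → {'p': 9, 'q': 10, 'v': 10}
del 'v' → {'p': 9, 'q': 10}
counts['e'] = counts['p']+4 = 13 → {'p': 9, 'q': 10, 'e': 13}

{'p': 9, 'q': 10, 'e': 13}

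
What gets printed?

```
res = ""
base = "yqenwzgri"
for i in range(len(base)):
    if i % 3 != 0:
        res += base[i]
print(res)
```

i=0: skip
i=1: add 'q' → 'q'
i=2: add 'e' → 'qe'
i=3: skip
i=4: add 'w' → 'qew'
i=5: add 'z' → 'qewz'
i=6: skip
i=7: add 'r' → 'qewzr'
i=8: add 'i' → 'qewzri'

qewzri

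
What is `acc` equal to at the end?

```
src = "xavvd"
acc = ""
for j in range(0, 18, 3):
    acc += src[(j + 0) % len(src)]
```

'xvadvx'

j=0: add src[0]='x' → 'x'
j=3: add src[3]='v' → 'xv'
j=6: add src[1]='a' → 'xva'
j=9: add src[4]='d' → 'xvad'
j=12: add src[2]='v' → 'xvadv'
j=15: add src[0]='x' → 'xvadvx'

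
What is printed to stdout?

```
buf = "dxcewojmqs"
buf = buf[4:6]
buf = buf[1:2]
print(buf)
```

slice [4:6] → 'wo'
slice [1:2] → 'o'

o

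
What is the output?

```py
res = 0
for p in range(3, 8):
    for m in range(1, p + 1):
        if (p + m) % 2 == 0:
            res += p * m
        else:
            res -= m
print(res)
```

232

p=3,m=1: even sum, res = 0+3 = 3
p=3,m=2: odd sum, res = 3-2 = 1
p=3,m=3: even sum, res = 1+9 = 10
p=4,m=1: odd sum, res = 10-1 = 9
p=4,m=2: even sum, res = 9+8 = 17
p=4,m=3: odd sum, res = 17-3 = 14
p=4,m=4: even sum, res = 14+16 = 30
p=5,m=1: even sum, res = 30+5 = 35
p=5,m=2: odd sum, res = 35-2 = 33
p=5,m=3: even sum, res = 33+15 = 48
p=5,m=4: odd sum, res = 48-4 = 44
p=5,m=5: even sum, res = 44+25 = 69
p=6,m=1: odd sum, res = 69-1 = 68
p=6,m=2: even sum, res = 68+12 = 80
p=6,m=3: odd sum, res = 80-3 = 77
p=6,m=4: even sum, res = 77+24 = 101
p=6,m=5: odd sum, res = 101-5 = 96
p=6,m=6: even sum, res = 96+36 = 132
p=7,m=1: even sum, res = 132+7 = 139
p=7,m=2: odd sum, res = 139-2 = 137
p=7,m=3: even sum, res = 137+21 = 158
p=7,m=4: odd sum, res = 158-4 = 154
p=7,m=5: even sum, res = 154+35 = 189
p=7,m=6: odd sum, res = 189-6 = 183
p=7,m=7: even sum, res = 183+49 = 232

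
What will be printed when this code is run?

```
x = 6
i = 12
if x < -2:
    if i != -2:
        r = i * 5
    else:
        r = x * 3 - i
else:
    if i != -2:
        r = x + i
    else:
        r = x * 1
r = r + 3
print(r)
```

21

x=6, i=12
x < -2 is False; i != -2 is True
→ r = x + i = 18
r = 18+3 = 21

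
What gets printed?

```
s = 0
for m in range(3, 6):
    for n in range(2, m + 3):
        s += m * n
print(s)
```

257

m=3,n=2: s = 0+6 = 6
m=3,n=3: s = 6+9 = 15
m=3,n=4: s = 15+12 = 27
m=3,n=5: s = 27+15 = 42
m=4,n=2: s = 42+8 = 50
m=4,n=3: s = 50+12 = 62
m=4,n=4: s = 62+16 = 78
m=4,n=5: s = 78+20 = 98
m=4,n=6: s = 98+24 = 122
m=5,n=2: s = 122+10 = 132
m=5,n=3: s = 132+15 = 147
m=5,n=4: s = 147+20 = 167
m=5,n=5: s = 167+25 = 192
m=5,n=6: s = 192+30 = 222
m=5,n=7: s = 222+35 = 257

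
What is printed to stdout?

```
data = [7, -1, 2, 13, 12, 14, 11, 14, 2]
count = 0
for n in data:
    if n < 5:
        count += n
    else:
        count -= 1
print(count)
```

-3

n=7: not <5, count = 0-1 = -1
n=-1: <5, count = (-1)+(-1) = -2
n=2: <5, count = (-2)+2 = 0
n=13: not <5, count = 0-1 = -1
n=12: not <5, count = (-1)-1 = -2
n=14: not <5, count = (-2)-1 = -3
n=11: not <5, count = (-3)-1 = -4
n=14: not <5, count = (-4)-1 = -5
n=2: <5, count = (-5)+2 = -3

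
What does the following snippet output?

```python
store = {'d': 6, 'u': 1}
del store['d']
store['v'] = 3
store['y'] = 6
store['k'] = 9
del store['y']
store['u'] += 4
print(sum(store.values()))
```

17

del 'd' → {'u': 1}
store['v'] = 3 → {'u': 1, 'v': 3}
store['y'] = 6 → {'u': 1, 'v': 3, 'y': 6}
store['k'] = 9 → {'u': 1, 'v': 3, 'y': 6, 'k': 9}
del 'y' → {'u': 1, 'v': 3, 'k': 9}
store['u'] = 1+4 = 5 → {'u': 5, 'v': 3, 'k': 9}
sum of values = 17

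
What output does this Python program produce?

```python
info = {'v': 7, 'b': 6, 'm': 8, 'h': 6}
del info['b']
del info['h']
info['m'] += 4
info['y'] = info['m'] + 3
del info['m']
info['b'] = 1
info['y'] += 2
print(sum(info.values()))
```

25

del 'b' → {'v': 7, 'm': 8, 'h': 6}
del 'h' → {'v': 7, 'm': 8}
info['m'] = 8+4 = 12 → {'v': 7, 'm': 12}
info['y'] = info['m']+3 = 15 → {'v': 7, 'm': 12, 'y': 15}
del 'm' → {'v': 7, 'y': 15}
info['b'] = 1 → {'v': 7, 'y': 15, 'b': 1}
info['y'] = 15+2 = 17 → {'v': 7, 'y': 17, 'b': 1}
sum of values = 25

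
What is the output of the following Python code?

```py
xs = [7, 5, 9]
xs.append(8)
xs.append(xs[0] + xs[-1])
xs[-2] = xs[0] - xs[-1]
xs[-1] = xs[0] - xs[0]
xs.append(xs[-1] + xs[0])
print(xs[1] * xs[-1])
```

append 8 → [7, 5, 9, 8]
append xs[0]+xs[-1] = 7+8 = 15 → [7, 5, 9, 8, 15]
xs[-2] = xs[0]-xs[-1] = 7-15 = -8 → [7, 5, 9, -8, 15]
xs[-1] = xs[0]-xs[0] = 7-7 = 0 → [7, 5, 9, -8, 0]
append xs[-1]+xs[0] = 0+7 = 7 → [7, 5, 9, -8, 0, 7]
xs[1]*xs[-1] = 5*7 = 35

35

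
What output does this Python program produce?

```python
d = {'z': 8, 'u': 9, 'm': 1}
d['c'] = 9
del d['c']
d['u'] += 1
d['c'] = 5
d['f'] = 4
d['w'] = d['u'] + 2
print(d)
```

{'z': 8, 'u': 10, 'm': 1, 'c': 5, 'f': 4, 'w': 12}

d['c'] = 9 → {'z': 8, 'u': 9, 'm': 1, 'c': 9}
del 'c' → {'z': 8, 'u': 9, 'm': 1}
d['u'] = 9+1 = 10 → {'z': 8, 'u': 10, 'm': 1}
d['c'] = 5 → {'z': 8, 'u': 10, 'm': 1, 'c': 5}
d['f'] = 4 → {'z': 8, 'u': 10, 'm': 1, 'c': 5, 'f': 4}
d['w'] = d['u']+2 = 12 → {'z': 8, 'u': 10, 'm': 1, 'c': 5, 'f': 4, 'w': 12}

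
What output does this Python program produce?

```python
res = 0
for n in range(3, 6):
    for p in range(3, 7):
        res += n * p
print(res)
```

n=3,p=3: res = 0+9 = 9
n=3,p=4: res = 9+12 = 21
n=3,p=5: res = 21+15 = 36
n=3,p=6: res = 36+18 = 54
n=4,p=3: res = 54+12 = 66
n=4,p=4: res = 66+16 = 82
n=4,p=5: res = 82+20 = 102
n=4,p=6: res = 102+24 = 126
n=5,p=3: res = 126+15 = 141
n=5,p=4: res = 141+20 = 161
n=5,p=5: res = 161+25 = 186
n=5,p=6: res = 186+30 = 216

216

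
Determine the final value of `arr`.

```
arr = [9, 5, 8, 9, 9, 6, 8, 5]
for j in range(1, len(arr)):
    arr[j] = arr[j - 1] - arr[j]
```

j=1: arr[1] = 9-5 = 4 → [9, 4, 8, 9, 9, 6, 8, 5]
j=2: arr[2] = 4-8 = -4 → [9, 4, -4, 9, 9, 6, 8, 5]
j=3: arr[3] = (-4)-9 = -13 → [9, 4, -4, -13, 9, 6, 8, 5]
j=4: arr[4] = (-13)-9 = -22 → [9, 4, -4, -13, -22, 6, 8, 5]
j=5: arr[5] = (-22)-6 = -28 → [9, 4, -4, -13, -22, -28, 8, 5]
j=6: arr[6] = (-28)-8 = -36 → [9, 4, -4, -13, -22, -28, -36, 5]
j=7: arr[7] = (-36)-5 = -41 → [9, 4, -4, -13, -22, -28, -36, -41]

[9, 4, -4, -13, -22, -28, -36, -41]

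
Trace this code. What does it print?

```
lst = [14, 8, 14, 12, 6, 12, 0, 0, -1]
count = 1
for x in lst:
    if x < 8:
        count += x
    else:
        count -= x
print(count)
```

x=14: not <8, count = 1-14 = -13
x=8: not <8, count = (-13)-8 = -21
x=14: not <8, count = (-21)-14 = -35
x=12: not <8, count = (-35)-12 = -47
x=6: <8, count = (-47)+6 = -41
x=12: not <8, count = (-41)-12 = -53
x=0: <8, count = (-53)+0 = -53
x=0: <8, count = (-53)+0 = -53
x=-1: <8, count = (-53)+(-1) = -54

-54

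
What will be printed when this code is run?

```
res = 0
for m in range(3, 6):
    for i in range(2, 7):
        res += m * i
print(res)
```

240

m=3,i=2: res = 0+6 = 6
m=3,i=3: res = 6+9 = 15
m=3,i=4: res = 15+12 = 27
m=3,i=5: res = 27+15 = 42
m=3,i=6: res = 42+18 = 60
m=4,i=2: res = 60+8 = 68
m=4,i=3: res = 68+12 = 80
m=4,i=4: res = 80+16 = 96
m=4,i=5: res = 96+20 = 116
m=4,i=6: res = 116+24 = 140
m=5,i=2: res = 140+10 = 150
m=5,i=3: res = 150+15 = 165
m=5,i=4: res = 165+20 = 185
m=5,i=5: res = 185+25 = 210
m=5,i=6: res = 210+30 = 240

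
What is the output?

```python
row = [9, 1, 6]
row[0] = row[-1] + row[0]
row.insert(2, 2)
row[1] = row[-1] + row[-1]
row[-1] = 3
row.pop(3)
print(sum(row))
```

29

row[0] = row[-1]+row[0] = 6+9 = 15 → [15, 1, 6]
insert 2 at 2 → [15, 1, 2, 6]
row[1] = row[-1]+row[-1] = 6+6 = 12 → [15, 12, 2, 6]
row[-1] = 3 → [15, 12, 2, 3]
pop(3) removes 3 → [15, 12, 2]
sum = 29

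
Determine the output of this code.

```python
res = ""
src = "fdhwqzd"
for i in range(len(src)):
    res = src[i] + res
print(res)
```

i=0: prepend 'f' → 'f'
i=1: prepend 'd' → 'df'
i=2: prepend 'h' → 'hdf'
i=3: prepend 'w' → 'whdf'
i=4: prepend 'q' → 'qwhdf'
i=5: prepend 'z' → 'zqwhdf'
i=6: prepend 'd' → 'dzqwhdf'

dzqwhdf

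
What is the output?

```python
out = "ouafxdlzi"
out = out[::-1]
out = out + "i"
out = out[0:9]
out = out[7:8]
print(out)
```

u

reverse → 'izldxfauo'
+ 'i' → 'izldxfauoi'
slice [0:9] → 'izldxfauo'
slice [7:8] → 'u'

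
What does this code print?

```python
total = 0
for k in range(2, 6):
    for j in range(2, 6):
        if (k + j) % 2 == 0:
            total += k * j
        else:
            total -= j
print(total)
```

k=2,j=2: even sum, total = 0+4 = 4
k=2,j=3: odd sum, total = 4-3 = 1
k=2,j=4: even sum, total = 1+8 = 9
k=2,j=5: odd sum, total = 9-5 = 4
k=3,j=2: odd sum, total = 4-2 = 2
k=3,j=3: even sum, total = 2+9 = 11
k=3,j=4: odd sum, total = 11-4 = 7
k=3,j=5: even sum, total = 7+15 = 22
k=4,j=2: even sum, total = 22+8 = 30
k=4,j=3: odd sum, total = 30-3 = 27
k=4,j=4: even sum, total = 27+16 = 43
k=4,j=5: odd sum, total = 43-5 = 38
k=5,j=2: odd sum, total = 38-2 = 36
k=5,j=3: even sum, total = 36+15 = 51
k=5,j=4: odd sum, total = 51-4 = 47
k=5,j=5: even sum, total = 47+25 = 72

72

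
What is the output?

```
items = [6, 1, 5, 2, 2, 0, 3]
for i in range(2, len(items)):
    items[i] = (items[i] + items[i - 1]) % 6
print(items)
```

[6, 1, 0, 2, 4, 4, 1]

i=2: items[2] = (5+1)%6 = 0 → [6, 1, 0, 2, 2, 0, 3]
i=3: items[3] = (2+0)%6 = 2 → [6, 1, 0, 2, 2, 0, 3]
i=4: items[4] = (2+2)%6 = 4 → [6, 1, 0, 2, 4, 0, 3]
i=5: items[5] = (0+4)%6 = 4 → [6, 1, 0, 2, 4, 4, 3]
i=6: items[6] = (3+4)%6 = 1 → [6, 1, 0, 2, 4, 4, 1]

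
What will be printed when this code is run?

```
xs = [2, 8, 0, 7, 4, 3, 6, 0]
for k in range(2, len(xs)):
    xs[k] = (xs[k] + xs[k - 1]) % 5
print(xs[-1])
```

3

k=2: xs[2] = (0+8)%5 = 3 → [2, 8, 3, 7, 4, 3, 6, 0]
k=3: xs[3] = (7+3)%5 = 0 → [2, 8, 3, 0, 4, 3, 6, 0]
k=4: xs[4] = (4+0)%5 = 4 → [2, 8, 3, 0, 4, 3, 6, 0]
k=5: xs[5] = (3+4)%5 = 2 → [2, 8, 3, 0, 4, 2, 6, 0]
k=6: xs[6] = (6+2)%5 = 3 → [2, 8, 3, 0, 4, 2, 3, 0]
k=7: xs[7] = (0+3)%5 = 3 → [2, 8, 3, 0, 4, 2, 3, 3]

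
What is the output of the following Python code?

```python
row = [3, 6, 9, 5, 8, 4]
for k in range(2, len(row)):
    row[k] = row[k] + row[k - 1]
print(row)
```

[3, 6, 15, 20, 28, 32]

k=2: row[2] = 9+6 = 15 → [3, 6, 15, 5, 8, 4]
k=3: row[3] = 5+15 = 20 → [3, 6, 15, 20, 8, 4]
k=4: row[4] = 8+20 = 28 → [3, 6, 15, 20, 28, 4]
k=5: row[5] = 4+28 = 32 → [3, 6, 15, 20, 28, 32]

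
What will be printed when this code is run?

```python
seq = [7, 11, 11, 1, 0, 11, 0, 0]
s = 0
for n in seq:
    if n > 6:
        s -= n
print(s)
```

n=7: >6, s = 0-7 = -7
n=11: >6, s = (-7)-11 = -18
n=11: >6, s = (-18)-11 = -29
n=1: not >6
n=0: not >6
n=11: >6, s = (-29)-11 = -40
n=0: not >6
n=0: not >6

-40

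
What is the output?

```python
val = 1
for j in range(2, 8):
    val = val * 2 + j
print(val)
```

j=2: val = 1*2+2 = 4
j=3: val = 4*2+3 = 11
j=4: val = 11*2+4 = 26
j=5: val = 26*2+5 = 57
j=6: val = 57*2+6 = 120
j=7: val = 120*2+7 = 247

247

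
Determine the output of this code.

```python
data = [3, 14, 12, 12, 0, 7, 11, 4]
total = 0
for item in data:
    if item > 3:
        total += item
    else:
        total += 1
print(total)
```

item=3: not >3, total = 0+1 = 1
item=14: >3, total = 1+14 = 15
item=12: >3, total = 15+12 = 27
item=12: >3, total = 27+12 = 39
item=0: not >3, total = 39+1 = 40
item=7: >3, total = 40+7 = 47
item=11: >3, total = 47+11 = 58
item=4: >3, total = 58+4 = 62

62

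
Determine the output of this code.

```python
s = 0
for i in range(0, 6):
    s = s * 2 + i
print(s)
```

57

i=0: s = 0*2+0 = 0
i=1: s = 0*2+1 = 1
i=2: s = 1*2+2 = 4
i=3: s = 4*2+3 = 11
i=4: s = 11*2+4 = 26
i=5: s = 26*2+5 = 57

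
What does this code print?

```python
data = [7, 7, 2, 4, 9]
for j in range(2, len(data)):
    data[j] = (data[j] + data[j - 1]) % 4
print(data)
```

[7, 7, 1, 1, 2]

j=2: data[2] = (2+7)%4 = 1 → [7, 7, 1, 4, 9]
j=3: data[3] = (4+1)%4 = 1 → [7, 7, 1, 1, 9]
j=4: data[4] = (9+1)%4 = 2 → [7, 7, 1, 1, 2]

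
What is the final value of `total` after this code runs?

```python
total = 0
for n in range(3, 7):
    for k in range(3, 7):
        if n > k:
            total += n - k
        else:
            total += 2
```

n=3,k=3: not 3>3, total = 0+2 = 2
n=3,k=4: not 3>4, total = 2+2 = 4
n=3,k=5: not 3>5, total = 4+2 = 6
n=3,k=6: not 3>6, total = 6+2 = 8
n=4,k=3: 4>3, total = 8+1 = 9
n=4,k=4: not 4>4, total = 9+2 = 11
n=4,k=5: not 4>5, total = 11+2 = 13
n=4,k=6: not 4>6, total = 13+2 = 15
n=5,k=3: 5>3, total = 15+2 = 17
n=5,k=4: 5>4, total = 17+1 = 18
n=5,k=5: not 5>5, total = 18+2 = 20
n=5,k=6: not 5>6, total = 20+2 = 22
n=6,k=3: 6>3, total = 22+3 = 25
n=6,k=4: 6>4, total = 25+2 = 27
n=6,k=5: 6>5, total = 27+1 = 28
n=6,k=6: not 6>6, total = 28+2 = 30

30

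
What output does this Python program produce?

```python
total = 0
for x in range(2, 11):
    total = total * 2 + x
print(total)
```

1524

x=2: total = 0*2+2 = 2
x=3: total = 2*2+3 = 7
x=4: total = 7*2+4 = 18
x=5: total = 18*2+5 = 41
x=6: total = 41*2+6 = 88
x=7: total = 88*2+7 = 183
x=8: total = 183*2+8 = 374
x=9: total = 374*2+9 = 757
x=10: total = 757*2+10 = 1524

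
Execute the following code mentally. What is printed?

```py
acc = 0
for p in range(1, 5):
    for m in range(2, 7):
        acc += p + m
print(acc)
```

130

p=1,m=2: acc = 0+3 = 3
p=1,m=3: acc = 3+4 = 7
p=1,m=4: acc = 7+5 = 12
p=1,m=5: acc = 12+6 = 18
p=1,m=6: acc = 18+7 = 25
p=2,m=2: acc = 25+4 = 29
p=2,m=3: acc = 29+5 = 34
p=2,m=4: acc = 34+6 = 40
p=2,m=5: acc = 40+7 = 47
p=2,m=6: acc = 47+8 = 55
p=3,m=2: acc = 55+5 = 60
p=3,m=3: acc = 60+6 = 66
p=3,m=4: acc = 66+7 = 73
p=3,m=5: acc = 73+8 = 81
p=3,m=6: acc = 81+9 = 90
p=4,m=2: acc = 90+6 = 96
p=4,m=3: acc = 96+7 = 103
p=4,m=4: acc = 103+8 = 111
p=4,m=5: acc = 111+9 = 120
p=4,m=6: acc = 120+10 = 130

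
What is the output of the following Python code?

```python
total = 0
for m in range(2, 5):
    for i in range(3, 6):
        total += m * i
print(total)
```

m=2,i=3: total = 0+6 = 6
m=2,i=4: total = 6+8 = 14
m=2,i=5: total = 14+10 = 24
m=3,i=3: total = 24+9 = 33
m=3,i=4: total = 33+12 = 45
m=3,i=5: total = 45+15 = 60
m=4,i=3: total = 60+12 = 72
m=4,i=4: total = 72+16 = 88
m=4,i=5: total = 88+20 = 108

108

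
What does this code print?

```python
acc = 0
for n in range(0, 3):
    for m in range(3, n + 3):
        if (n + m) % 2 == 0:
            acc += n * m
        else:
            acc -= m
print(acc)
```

n=1,m=3: even sum, acc = 0+3 = 3
n=2,m=3: odd sum, acc = 3-3 = 0
n=2,m=4: even sum, acc = 0+8 = 8

8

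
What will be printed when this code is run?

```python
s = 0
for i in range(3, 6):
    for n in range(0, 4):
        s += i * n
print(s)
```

72

i=3,n=0: s = 0+0 = 0
i=3,n=1: s = 0+3 = 3
i=3,n=2: s = 3+6 = 9
i=3,n=3: s = 9+9 = 18
i=4,n=0: s = 18+0 = 18
i=4,n=1: s = 18+4 = 22
i=4,n=2: s = 22+8 = 30
i=4,n=3: s = 30+12 = 42
i=5,n=0: s = 42+0 = 42
i=5,n=1: s = 42+5 = 47
i=5,n=2: s = 47+10 = 57
i=5,n=3: s = 57+15 = 72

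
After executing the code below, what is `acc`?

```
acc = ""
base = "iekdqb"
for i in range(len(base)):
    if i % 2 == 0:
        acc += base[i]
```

'ikq'

i=0: add 'i' → 'i'
i=1: skip
i=2: add 'k' → 'ik'
i=3: skip
i=4: add 'q' → 'ikq'
i=5: skip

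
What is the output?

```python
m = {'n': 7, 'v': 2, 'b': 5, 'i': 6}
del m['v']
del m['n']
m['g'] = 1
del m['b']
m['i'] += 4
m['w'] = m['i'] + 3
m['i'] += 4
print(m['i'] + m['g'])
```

15

del 'v' → {'n': 7, 'b': 5, 'i': 6}
del 'n' → {'b': 5, 'i': 6}
m['g'] = 1 → {'b': 5, 'i': 6, 'g': 1}
del 'b' → {'i': 6, 'g': 1}
m['i'] = 6+4 = 10 → {'i': 10, 'g': 1}
m['w'] = m['i']+3 = 13 → {'i': 10, 'g': 1, 'w': 13}
m['i'] = 10+4 = 14 → {'i': 14, 'g': 1, 'w': 13}
m['i']+m['g'] = 14+1 = 15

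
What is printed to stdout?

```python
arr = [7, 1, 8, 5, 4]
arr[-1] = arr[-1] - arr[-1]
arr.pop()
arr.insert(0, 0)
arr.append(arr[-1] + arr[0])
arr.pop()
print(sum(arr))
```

arr[-1] = arr[-1]-arr[-1] = 4-4 = 0 → [7, 1, 8, 5, 0]
pop() removes 0 → [7, 1, 8, 5]
insert 0 at 0 → [0, 7, 1, 8, 5]
append arr[-1]+arr[0] = 5+0 = 5 → [0, 7, 1, 8, 5, 5]
pop() removes 5 → [0, 7, 1, 8, 5]
sum = 21

21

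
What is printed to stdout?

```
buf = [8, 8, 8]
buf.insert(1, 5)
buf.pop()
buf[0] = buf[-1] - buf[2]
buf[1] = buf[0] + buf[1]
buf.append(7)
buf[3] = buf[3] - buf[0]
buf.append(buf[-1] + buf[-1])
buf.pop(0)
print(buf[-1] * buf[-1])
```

196

insert 5 at 1 → [8, 5, 8, 8]
pop() removes 8 → [8, 5, 8]
buf[0] = buf[-1]-buf[2] = 8-8 = 0 → [0, 5, 8]
buf[1] = buf[0]+buf[1] = 0+5 = 5 → [0, 5, 8]
append 7 → [0, 5, 8, 7]
buf[3] = buf[3]-buf[0] = 7-0 = 7 → [0, 5, 8, 7]
append buf[-1]+buf[-1] = 7+7 = 14 → [0, 5, 8, 7, 14]
pop(0) removes 0 → [5, 8, 7, 14]
buf[-1]*buf[-1] = 14*14 = 196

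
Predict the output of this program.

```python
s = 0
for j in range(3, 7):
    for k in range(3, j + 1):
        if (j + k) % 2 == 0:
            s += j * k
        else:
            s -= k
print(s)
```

j=3,k=3: even sum, s = 0+9 = 9
j=4,k=3: odd sum, s = 9-3 = 6
j=4,k=4: even sum, s = 6+16 = 22
j=5,k=3: even sum, s = 22+15 = 37
j=5,k=4: odd sum, s = 37-4 = 33
j=5,k=5: even sum, s = 33+25 = 58
j=6,k=3: odd sum, s = 58-3 = 55
j=6,k=4: even sum, s = 55+24 = 79
j=6,k=5: odd sum, s = 79-5 = 74
j=6,k=6: even sum, s = 74+36 = 110

110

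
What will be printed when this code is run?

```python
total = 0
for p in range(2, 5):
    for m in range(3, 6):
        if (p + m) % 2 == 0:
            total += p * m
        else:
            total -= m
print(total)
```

28

p=2,m=3: odd sum, total = 0-3 = -3
p=2,m=4: even sum, total = (-3)+8 = 5
p=2,m=5: odd sum, total = 5-5 = 0
p=3,m=3: even sum, total = 0+9 = 9
p=3,m=4: odd sum, total = 9-4 = 5
p=3,m=5: even sum, total = 5+15 = 20
p=4,m=3: odd sum, total = 20-3 = 17
p=4,m=4: even sum, total = 17+16 = 33
p=4,m=5: odd sum, total = 33-5 = 28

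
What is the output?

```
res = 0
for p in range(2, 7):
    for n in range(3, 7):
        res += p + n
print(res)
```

170

p=2,n=3: res = 0+5 = 5
p=2,n=4: res = 5+6 = 11
p=2,n=5: res = 11+7 = 18
p=2,n=6: res = 18+8 = 26
p=3,n=3: res = 26+6 = 32
p=3,n=4: res = 32+7 = 39
p=3,n=5: res = 39+8 = 47
p=3,n=6: res = 47+9 = 56
p=4,n=3: res = 56+7 = 63
p=4,n=4: res = 63+8 = 71
p=4,n=5: res = 71+9 = 80
p=4,n=6: res = 80+10 = 90
p=5,n=3: res = 90+8 = 98
p=5,n=4: res = 98+9 = 107
p=5,n=5: res = 107+10 = 117
p=5,n=6: res = 117+11 = 128
p=6,n=3: res = 128+9 = 137
p=6,n=4: res = 137+10 = 147
p=6,n=5: res = 147+11 = 158
p=6,n=6: res = 158+12 = 170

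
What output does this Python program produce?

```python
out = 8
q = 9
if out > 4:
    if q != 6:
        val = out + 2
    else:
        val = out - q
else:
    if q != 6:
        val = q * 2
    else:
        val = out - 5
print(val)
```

out=8, q=9
out > 4 is True; q != 6 is True
→ val = out + 2 = 10

10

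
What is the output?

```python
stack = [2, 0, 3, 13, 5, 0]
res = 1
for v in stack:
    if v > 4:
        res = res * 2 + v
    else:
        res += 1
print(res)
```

v=2: not >4, res = 1+1 = 2
v=0: not >4, res = 2+1 = 3
v=3: not >4, res = 3+1 = 4
v=13: >4, res = 4*2+13 = 21
v=5: >4, res = 21*2+5 = 47
v=0: not >4, res = 47+1 = 48

48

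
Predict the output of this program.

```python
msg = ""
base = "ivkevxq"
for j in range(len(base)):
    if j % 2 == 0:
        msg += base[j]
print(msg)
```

ikvq

j=0: add 'i' → 'i'
j=1: skip
j=2: add 'k' → 'ik'
j=3: skip
j=4: add 'v' → 'ikv'
j=5: skip
j=6: add 'q' → 'ikvq'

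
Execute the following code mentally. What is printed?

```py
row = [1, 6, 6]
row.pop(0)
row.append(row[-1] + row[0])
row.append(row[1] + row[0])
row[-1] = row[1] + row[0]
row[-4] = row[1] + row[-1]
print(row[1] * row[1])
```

36

pop(0) removes 1 → [6, 6]
append row[-1]+row[0] = 6+6 = 12 → [6, 6, 12]
append row[1]+row[0] = 6+6 = 12 → [6, 6, 12, 12]
row[-1] = row[1]+row[0] = 6+6 = 12 → [6, 6, 12, 12]
row[-4] = row[1]+row[-1] = 6+12 = 18 → [18, 6, 12, 12]
row[1]*row[1] = 6*6 = 36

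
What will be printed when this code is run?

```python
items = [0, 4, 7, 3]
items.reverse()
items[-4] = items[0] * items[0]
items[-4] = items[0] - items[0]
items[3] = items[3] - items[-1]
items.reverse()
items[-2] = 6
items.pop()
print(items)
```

[0, 4, 6]

reverse → [3, 7, 4, 0]
items[-4] = items[0]*items[0] = 3*3 = 9 → [9, 7, 4, 0]
items[-4] = items[0]-items[0] = 9-9 = 0 → [0, 7, 4, 0]
items[3] = items[3]-items[-1] = 0-0 = 0 → [0, 7, 4, 0]
reverse → [0, 4, 7, 0]
items[-2] = 6 → [0, 4, 6, 0]
pop() removes 0 → [0, 4, 6]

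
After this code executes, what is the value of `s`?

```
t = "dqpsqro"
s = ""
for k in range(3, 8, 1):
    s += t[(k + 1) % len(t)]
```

k=3: add t[4]='q' → 'q'
k=4: add t[5]='r' → 'qr'
k=5: add t[6]='o' → 'qro'
k=6: add t[0]='d' → 'qrod'
k=7: add t[1]='q' → 'qrodq'

'qrodq'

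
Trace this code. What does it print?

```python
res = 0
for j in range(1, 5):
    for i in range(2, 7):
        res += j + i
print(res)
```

130

j=1,i=2: res = 0+3 = 3
j=1,i=3: res = 3+4 = 7
j=1,i=4: res = 7+5 = 12
j=1,i=5: res = 12+6 = 18
j=1,i=6: res = 18+7 = 25
j=2,i=2: res = 25+4 = 29
j=2,i=3: res = 29+5 = 34
j=2,i=4: res = 34+6 = 40
j=2,i=5: res = 40+7 = 47
j=2,i=6: res = 47+8 = 55
j=3,i=2: res = 55+5 = 60
j=3,i=3: res = 60+6 = 66
j=3,i=4: res = 66+7 = 73
j=3,i=5: res = 73+8 = 81
j=3,i=6: res = 81+9 = 90
j=4,i=2: res = 90+6 = 96
j=4,i=3: res = 96+7 = 103
j=4,i=4: res = 103+8 = 111
j=4,i=5: res = 111+9 = 120
j=4,i=6: res = 120+10 = 130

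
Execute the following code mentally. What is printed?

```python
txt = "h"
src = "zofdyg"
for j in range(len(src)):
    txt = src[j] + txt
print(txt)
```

gydfozh

j=0: prepend 'z' → 'zh'
j=1: prepend 'o' → 'ozh'
j=2: prepend 'f' → 'fozh'
j=3: prepend 'd' → 'dfozh'
j=4: prepend 'y' → 'ydfozh'
j=5: prepend 'g' → 'gydfozh'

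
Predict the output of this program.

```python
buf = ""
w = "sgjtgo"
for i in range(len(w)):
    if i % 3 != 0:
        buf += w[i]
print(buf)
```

gjgo

i=0: skip
i=1: add 'g' → 'g'
i=2: add 'j' → 'gj'
i=3: skip
i=4: add 'g' → 'gjg'
i=5: add 'o' → 'gjgo'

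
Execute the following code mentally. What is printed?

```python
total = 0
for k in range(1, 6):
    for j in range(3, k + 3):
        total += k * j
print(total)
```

250

k=1,j=3: total = 0+3 = 3
k=2,j=3: total = 3+6 = 9
k=2,j=4: total = 9+8 = 17
k=3,j=3: total = 17+9 = 26
k=3,j=4: total = 26+12 = 38
k=3,j=5: total = 38+15 = 53
k=4,j=3: total = 53+12 = 65
k=4,j=4: total = 65+16 = 81
k=4,j=5: total = 81+20 = 101
k=4,j=6: total = 101+24 = 125
k=5,j=3: total = 125+15 = 140
k=5,j=4: total = 140+20 = 160
k=5,j=5: total = 160+25 = 185
k=5,j=6: total = 185+30 = 215
k=5,j=7: total = 215+35 = 250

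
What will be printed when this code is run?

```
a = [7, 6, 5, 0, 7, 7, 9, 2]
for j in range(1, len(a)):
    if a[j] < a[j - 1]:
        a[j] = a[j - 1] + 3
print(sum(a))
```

j=1: 6<7, a[1] = 7+3 = 10 → [7, 10, 5, 0, 7, 7, 9, 2]
j=2: 5<10, a[2] = 10+3 = 13 → [7, 10, 13, 0, 7, 7, 9, 2]
j=3: 0<13, a[3] = 13+3 = 16 → [7, 10, 13, 16, 7, 7, 9, 2]
j=4: 7<16, a[4] = 16+3 = 19 → [7, 10, 13, 16, 19, 7, 9, 2]
j=5: 7<19, a[5] = 19+3 = 22 → [7, 10, 13, 16, 19, 22, 9, 2]
j=6: 9<22, a[6] = 22+3 = 25 → [7, 10, 13, 16, 19, 22, 25, 2]
j=7: 2<25, a[7] = 25+3 = 28 → [7, 10, 13, 16, 19, 22, 25, 28]
sum = 140

140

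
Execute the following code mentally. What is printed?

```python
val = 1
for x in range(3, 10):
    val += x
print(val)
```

x=3: val = 1+3 = 4
x=4: val = 4+4 = 8
x=5: val = 8+5 = 13
x=6: val = 13+6 = 19
x=7: val = 19+7 = 26
x=8: val = 26+8 = 34
x=9: val = 34+9 = 43

43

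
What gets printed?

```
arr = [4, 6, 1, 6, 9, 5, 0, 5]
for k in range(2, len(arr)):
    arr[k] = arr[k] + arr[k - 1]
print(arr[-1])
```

32

k=2: arr[2] = 1+6 = 7 → [4, 6, 7, 6, 9, 5, 0, 5]
k=3: arr[3] = 6+7 = 13 → [4, 6, 7, 13, 9, 5, 0, 5]
k=4: arr[4] = 9+13 = 22 → [4, 6, 7, 13, 22, 5, 0, 5]
k=5: arr[5] = 5+22 = 27 → [4, 6, 7, 13, 22, 27, 0, 5]
k=6: arr[6] = 0+27 = 27 → [4, 6, 7, 13, 22, 27, 27, 5]
k=7: arr[7] = 5+27 = 32 → [4, 6, 7, 13, 22, 27, 27, 32]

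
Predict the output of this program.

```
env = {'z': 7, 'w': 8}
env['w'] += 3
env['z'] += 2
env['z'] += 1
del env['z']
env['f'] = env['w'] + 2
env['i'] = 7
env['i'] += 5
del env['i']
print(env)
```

env['w'] = 8+3 = 11 → {'z': 7, 'w': 11}
env['z'] = 7+2 = 9 → {'z': 9, 'w': 11}
env['z'] = 9+1 = 10 → {'z': 10, 'w': 11}
del 'z' → {'w': 11}
env['f'] = env['w']+2 = 13 → {'w': 11, 'f': 13}
env['i'] = 7 → {'w': 11, 'f': 13, 'i': 7}
env['i'] = 7+5 = 12 → {'w': 11, 'f': 13, 'i': 12}
del 'i' → {'w': 11, 'f': 13}

{'w': 11, 'f': 13}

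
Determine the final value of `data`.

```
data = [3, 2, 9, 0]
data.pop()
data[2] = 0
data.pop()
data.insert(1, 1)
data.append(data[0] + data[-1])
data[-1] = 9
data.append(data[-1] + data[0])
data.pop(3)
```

[3, 1, 2, 12]

pop() removes 0 → [3, 2, 9]
data[2] = 0 → [3, 2, 0]
pop() removes 0 → [3, 2]
insert 1 at 1 → [3, 1, 2]
append data[0]+data[-1] = 3+2 = 5 → [3, 1, 2, 5]
data[-1] = 9 → [3, 1, 2, 9]
append data[-1]+data[0] = 9+3 = 12 → [3, 1, 2, 9, 12]
pop(3) removes 9 → [3, 1, 2, 12]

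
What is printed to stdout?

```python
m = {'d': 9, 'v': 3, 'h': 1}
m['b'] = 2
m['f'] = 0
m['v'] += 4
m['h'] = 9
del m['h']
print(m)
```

{'d': 9, 'v': 7, 'b': 2, 'f': 0}

m['b'] = 2 → {'d': 9, 'v': 3, 'h': 1, 'b': 2}
m['f'] = 0 → {'d': 9, 'v': 3, 'h': 1, 'b': 2, 'f': 0}
m['v'] = 3+4 = 7 → {'d': 9, 'v': 7, 'h': 1, 'b': 2, 'f': 0}
m['h'] = 9 → {'d': 9, 'v': 7, 'h': 9, 'b': 2, 'f': 0}
del 'h' → {'d': 9, 'v': 7, 'b': 2, 'f': 0}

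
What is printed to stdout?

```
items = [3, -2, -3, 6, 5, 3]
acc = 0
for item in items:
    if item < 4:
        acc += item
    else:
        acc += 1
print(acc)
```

item=3: <4, acc = 0+3 = 3
item=-2: <4, acc = 3+(-2) = 1
item=-3: <4, acc = 1+(-3) = -2
item=6: not <4, acc = (-2)+1 = -1
item=5: not <4, acc = (-1)+1 = 0
item=3: <4, acc = 0+3 = 3

3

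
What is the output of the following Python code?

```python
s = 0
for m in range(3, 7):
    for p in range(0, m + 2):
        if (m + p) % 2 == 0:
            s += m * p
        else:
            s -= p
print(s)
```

110

m=3,p=0: odd sum, s = 0-0 = 0
m=3,p=1: even sum, s = 0+3 = 3
m=3,p=2: odd sum, s = 3-2 = 1
m=3,p=3: even sum, s = 1+9 = 10
m=3,p=4: odd sum, s = 10-4 = 6
m=4,p=0: even sum, s = 6+0 = 6
m=4,p=1: odd sum, s = 6-1 = 5
m=4,p=2: even sum, s = 5+8 = 13
m=4,p=3: odd sum, s = 13-3 = 10
m=4,p=4: even sum, s = 10+16 = 26
m=4,p=5: odd sum, s = 26-5 = 21
m=5,p=0: odd sum, s = 21-0 = 21
m=5,p=1: even sum, s = 21+5 = 26
m=5,p=2: odd sum, s = 26-2 = 24
m=5,p=3: even sum, s = 24+15 = 39
m=5,p=4: odd sum, s = 39-4 = 35
m=5,p=5: even sum, s = 35+25 = 60
m=5,p=6: odd sum, s = 60-6 = 54
m=6,p=0: even sum, s = 54+0 = 54
m=6,p=1: odd sum, s = 54-1 = 53
m=6,p=2: even sum, s = 53+12 = 65
m=6,p=3: odd sum, s = 65-3 = 62
m=6,p=4: even sum, s = 62+24 = 86
m=6,p=5: odd sum, s = 86-5 = 81
m=6,p=6: even sum, s = 81+36 = 117
m=6,p=7: odd sum, s = 117-7 = 110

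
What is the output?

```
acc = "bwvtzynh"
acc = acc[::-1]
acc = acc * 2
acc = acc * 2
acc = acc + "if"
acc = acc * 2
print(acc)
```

hnyztvwbhnyztvwbhnyztvwbhnyztvwbifhnyztvwbhnyztvwbhnyztvwbhnyztvwbif

reverse → 'hnyztvwb'
repeat ×2 → 'hnyztvwbhnyztvwb'
repeat ×2 → 'hnyztvwbhnyztvwbhnyztvwbhnyztvwb'
+ 'if' → 'hnyztvwbhnyztvwbhnyztvwbhnyztvwbif'
repeat ×2 → 'hnyztvwbhnyztvwbhnyztvwbhnyztvwbifhnyztvwbhnyztvwbhnyztvwbhnyztvwbif'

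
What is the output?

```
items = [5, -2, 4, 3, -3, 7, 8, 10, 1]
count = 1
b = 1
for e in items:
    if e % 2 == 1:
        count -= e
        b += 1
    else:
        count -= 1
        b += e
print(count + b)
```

e=5: odd, count = 1-5 = -4; b=2
e=-2: not odd, count = (-4)-1 = -5; b=0
e=4: not odd, count = (-5)-1 = -6; b=4
e=3: odd, count = (-6)-3 = -9; b=5
e=-3: odd, count = (-9)-(-3) = -6; b=6
e=7: odd, count = (-6)-7 = -13; b=7
e=8: not odd, count = (-13)-1 = -14; b=15
e=10: not odd, count = (-14)-1 = -15; b=25
e=1: odd, count = (-15)-1 = -16; b=26
count+b = (-16)+26 = 10

10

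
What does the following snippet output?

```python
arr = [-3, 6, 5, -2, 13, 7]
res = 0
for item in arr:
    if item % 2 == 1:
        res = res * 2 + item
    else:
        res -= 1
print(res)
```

item=-3: odd, res = 0*2+(-3) = -3
item=6: not odd, res = (-3)-1 = -4
item=5: odd, res = (-4)*2+5 = -3
item=-2: not odd, res = (-3)-1 = -4
item=13: odd, res = (-4)*2+13 = 5
item=7: odd, res = 5*2+7 = 17

17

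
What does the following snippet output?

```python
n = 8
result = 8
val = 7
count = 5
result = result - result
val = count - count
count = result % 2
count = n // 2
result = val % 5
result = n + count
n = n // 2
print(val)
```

result = 8-8 = 0
val = 5-5 = 0
count = 0%2 = 0
count = 8//2 = 4
result = 0%5 = 0
result = 8+4 = 12
n = 8//2 = 4

0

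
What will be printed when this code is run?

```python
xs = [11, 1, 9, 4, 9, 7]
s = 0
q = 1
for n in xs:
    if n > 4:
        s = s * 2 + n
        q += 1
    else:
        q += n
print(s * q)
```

1490

n=11: >4, s = 0*2+11 = 11; q=2
n=1: not >4; q=3
n=9: >4, s = 11*2+9 = 31; q=4
n=4: not >4; q=8
n=9: >4, s = 31*2+9 = 71; q=9
n=7: >4, s = 71*2+7 = 149; q=10
s*q = 149*10 = 1490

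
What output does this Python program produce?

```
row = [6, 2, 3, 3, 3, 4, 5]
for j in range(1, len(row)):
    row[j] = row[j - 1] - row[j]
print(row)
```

[6, 4, 1, -2, -5, -9, -14]

j=1: row[1] = 6-2 = 4 → [6, 4, 3, 3, 3, 4, 5]
j=2: row[2] = 4-3 = 1 → [6, 4, 1, 3, 3, 4, 5]
j=3: row[3] = 1-3 = -2 → [6, 4, 1, -2, 3, 4, 5]
j=4: row[4] = (-2)-3 = -5 → [6, 4, 1, -2, -5, 4, 5]
j=5: row[5] = (-5)-4 = -9 → [6, 4, 1, -2, -5, -9, 5]
j=6: row[6] = (-9)-5 = -14 → [6, 4, 1, -2, -5, -9, -14]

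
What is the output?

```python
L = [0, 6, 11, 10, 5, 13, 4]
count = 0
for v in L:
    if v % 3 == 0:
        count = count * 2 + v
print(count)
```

6

v=0: %3==0, count = 0*2+0 = 0
v=6: %3==0, count = 0*2+6 = 6
v=11: not %3==0
v=10: not %3==0
v=5: not %3==0
v=13: not %3==0
v=4: not %3==0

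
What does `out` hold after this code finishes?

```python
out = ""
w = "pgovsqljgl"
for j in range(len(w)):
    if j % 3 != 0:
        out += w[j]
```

'gosqjg'

j=0: skip
j=1: add 'g' → 'g'
j=2: add 'o' → 'go'
j=3: skip
j=4: add 's' → 'gos'
j=5: add 'q' → 'gosq'
j=6: skip
j=7: add 'j' → 'gosqj'
j=8: add 'g' → 'gosqjg'
j=9: skip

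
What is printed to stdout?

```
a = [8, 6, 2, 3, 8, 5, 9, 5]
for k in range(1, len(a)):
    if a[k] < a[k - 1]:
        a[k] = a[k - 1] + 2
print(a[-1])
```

k=1: 6<8, a[1] = 8+2 = 10 → [8, 10, 2, 3, 8, 5, 9, 5]
k=2: 2<10, a[2] = 10+2 = 12 → [8, 10, 12, 3, 8, 5, 9, 5]
k=3: 3<12, a[3] = 12+2 = 14 → [8, 10, 12, 14, 8, 5, 9, 5]
k=4: 8<14, a[4] = 14+2 = 16 → [8, 10, 12, 14, 16, 5, 9, 5]
k=5: 5<16, a[5] = 16+2 = 18 → [8, 10, 12, 14, 16, 18, 9, 5]
k=6: 9<18, a[6] = 18+2 = 20 → [8, 10, 12, 14, 16, 18, 20, 5]
k=7: 5<20, a[7] = 20+2 = 22 → [8, 10, 12, 14, 16, 18, 20, 22]

22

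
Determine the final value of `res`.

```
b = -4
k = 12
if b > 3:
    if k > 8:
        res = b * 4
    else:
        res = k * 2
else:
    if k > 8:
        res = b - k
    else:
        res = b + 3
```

b=-4, k=12
b > 3 is False; k > 8 is True
→ res = b - k = -16

-16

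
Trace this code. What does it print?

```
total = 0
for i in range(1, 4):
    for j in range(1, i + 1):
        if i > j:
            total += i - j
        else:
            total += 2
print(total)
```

10

i=1,j=1: not 1>1, total = 0+2 = 2
i=2,j=1: 2>1, total = 2+1 = 3
i=2,j=2: not 2>2, total = 3+2 = 5
i=3,j=1: 3>1, total = 5+2 = 7
i=3,j=2: 3>2, total = 7+1 = 8
i=3,j=3: not 3>3, total = 8+2 = 10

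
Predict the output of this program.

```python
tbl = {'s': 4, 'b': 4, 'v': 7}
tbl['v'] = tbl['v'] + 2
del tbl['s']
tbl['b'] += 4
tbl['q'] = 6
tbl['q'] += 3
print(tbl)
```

{'b': 8, 'v': 9, 'q': 9}

tbl['v'] = tbl['v']+2 = 9 → {'s': 4, 'b': 4, 'v': 9}
del 's' → {'b': 4, 'v': 9}
tbl['b'] = 4+4 = 8 → {'b': 8, 'v': 9}
tbl['q'] = 6 → {'b': 8, 'v': 9, 'q': 6}
tbl['q'] = 6+3 = 9 → {'b': 8, 'v': 9, 'q': 9}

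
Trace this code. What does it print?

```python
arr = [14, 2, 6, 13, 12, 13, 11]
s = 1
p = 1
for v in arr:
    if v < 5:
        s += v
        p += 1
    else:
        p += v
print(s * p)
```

v=14: not <5; p=15
v=2: <5, s = 1+2 = 3; p=16
v=6: not <5; p=22
v=13: not <5; p=35
v=12: not <5; p=47
v=13: not <5; p=60
v=11: not <5; p=71
s*p = 3*71 = 213

213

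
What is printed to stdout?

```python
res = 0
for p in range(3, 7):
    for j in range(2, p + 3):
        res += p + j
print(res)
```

200

p=3,j=2: res = 0+5 = 5
p=3,j=3: res = 5+6 = 11
p=3,j=4: res = 11+7 = 18
p=3,j=5: res = 18+8 = 26
p=4,j=2: res = 26+6 = 32
p=4,j=3: res = 32+7 = 39
p=4,j=4: res = 39+8 = 47
p=4,j=5: res = 47+9 = 56
p=4,j=6: res = 56+10 = 66
p=5,j=2: res = 66+7 = 73
p=5,j=3: res = 73+8 = 81
p=5,j=4: res = 81+9 = 90
p=5,j=5: res = 90+10 = 100
p=5,j=6: res = 100+11 = 111
p=5,j=7: res = 111+12 = 123
p=6,j=2: res = 123+8 = 131
p=6,j=3: res = 131+9 = 140
p=6,j=4: res = 140+10 = 150
p=6,j=5: res = 150+11 = 161
p=6,j=6: res = 161+12 = 173
p=6,j=7: res = 173+13 = 186
p=6,j=8: res = 186+14 = 200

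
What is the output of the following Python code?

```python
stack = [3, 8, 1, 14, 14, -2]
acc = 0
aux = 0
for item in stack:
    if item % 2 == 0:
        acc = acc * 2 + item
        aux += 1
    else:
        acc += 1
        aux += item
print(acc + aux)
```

item=3: not even, acc = 0+1 = 1; aux=3
item=8: even, acc = 1*2+8 = 10; aux=4
item=1: not even, acc = 10+1 = 11; aux=5
item=14: even, acc = 11*2+14 = 36; aux=6
item=14: even, acc = 36*2+14 = 86; aux=7
item=-2: even, acc = 86*2+(-2) = 170; aux=8
acc+aux = 170+8 = 178

178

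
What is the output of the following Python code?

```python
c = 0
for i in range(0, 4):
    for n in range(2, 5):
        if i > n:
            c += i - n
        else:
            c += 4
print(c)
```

45

i=0,n=2: not 0>2, c = 0+4 = 4
i=0,n=3: not 0>3, c = 4+4 = 8
i=0,n=4: not 0>4, c = 8+4 = 12
i=1,n=2: not 1>2, c = 12+4 = 16
i=1,n=3: not 1>3, c = 16+4 = 20
i=1,n=4: not 1>4, c = 20+4 = 24
i=2,n=2: not 2>2, c = 24+4 = 28
i=2,n=3: not 2>3, c = 28+4 = 32
i=2,n=4: not 2>4, c = 32+4 = 36
i=3,n=2: 3>2, c = 36+1 = 37
i=3,n=3: not 3>3, c = 37+4 = 41
i=3,n=4: not 3>4, c = 41+4 = 45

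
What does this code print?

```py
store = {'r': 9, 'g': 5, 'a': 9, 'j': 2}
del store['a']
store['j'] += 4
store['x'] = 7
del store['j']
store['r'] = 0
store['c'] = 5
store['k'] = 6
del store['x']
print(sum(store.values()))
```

16

del 'a' → {'r': 9, 'g': 5, 'j': 2}
store['j'] = 2+4 = 6 → {'r': 9, 'g': 5, 'j': 6}
store['x'] = 7 → {'r': 9, 'g': 5, 'j': 6, 'x': 7}
del 'j' → {'r': 9, 'g': 5, 'x': 7}
store['r'] = 0 → {'r': 0, 'g': 5, 'x': 7}
store['c'] = 5 → {'r': 0, 'g': 5, 'x': 7, 'c': 5}
store['k'] = 6 → {'r': 0, 'g': 5, 'x': 7, 'c': 5, 'k': 6}
del 'x' → {'r': 0, 'g': 5, 'c': 5, 'k': 6}
sum of values = 16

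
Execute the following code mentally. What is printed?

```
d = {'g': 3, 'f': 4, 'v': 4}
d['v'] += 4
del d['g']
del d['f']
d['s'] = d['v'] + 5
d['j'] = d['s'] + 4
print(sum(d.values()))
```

d['v'] = 4+4 = 8 → {'g': 3, 'f': 4, 'v': 8}
del 'g' → {'f': 4, 'v': 8}
del 'f' → {'v': 8}
d['s'] = d['v']+5 = 13 → {'v': 8, 's': 13}
d['j'] = d['s']+4 = 17 → {'v': 8, 's': 13, 'j': 17}
sum of values = 38

38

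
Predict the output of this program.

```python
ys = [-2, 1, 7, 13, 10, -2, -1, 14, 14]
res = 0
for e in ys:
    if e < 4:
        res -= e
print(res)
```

e=-2: <4, res = 0-(-2) = 2
e=1: <4, res = 2-1 = 1
e=7: not <4
e=13: not <4
e=10: not <4
e=-2: <4, res = 1-(-2) = 3
e=-1: <4, res = 3-(-1) = 4
e=14: not <4
e=14: not <4

4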